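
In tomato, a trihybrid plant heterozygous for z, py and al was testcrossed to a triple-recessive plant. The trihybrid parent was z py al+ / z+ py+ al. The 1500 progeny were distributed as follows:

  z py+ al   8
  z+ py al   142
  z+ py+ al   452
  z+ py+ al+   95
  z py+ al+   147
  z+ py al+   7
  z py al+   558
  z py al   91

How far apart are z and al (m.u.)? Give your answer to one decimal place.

The two rarest classes, z+ py al+ and z py+ al, are the double crossovers. Comparing them with the parentals, only the z allele has switched, so z is the middle locus and the order is py – z – al.
Crossovers in the z–al interval produce the single-crossover classes z py al and z+ py+ al+ (91 + 95 = 186) plus the double crossovers (15).
RF(z–al) = (186 + 15) / 1500 = 201/1500 = 0.1340 → 13.4 m.u.

13.4 m.u.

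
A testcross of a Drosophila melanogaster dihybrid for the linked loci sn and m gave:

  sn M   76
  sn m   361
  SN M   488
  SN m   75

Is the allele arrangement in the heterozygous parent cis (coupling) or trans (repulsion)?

cis

The two most frequent classes are SN M (488) and sn m (361); these are the parental (non-recombinant) types.
So the F1 carried SN M on one chromosome and sn m on the other — the recessive alleles are on the same chromosome (cis / coupling).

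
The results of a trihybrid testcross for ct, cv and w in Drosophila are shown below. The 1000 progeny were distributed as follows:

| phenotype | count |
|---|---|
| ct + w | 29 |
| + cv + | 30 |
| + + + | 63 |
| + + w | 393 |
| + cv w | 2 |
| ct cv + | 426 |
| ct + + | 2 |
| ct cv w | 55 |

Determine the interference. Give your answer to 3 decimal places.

0.480

The two most frequent reciprocal classes, ct cv + and + + w, are the parental types, so the F1 was ct cv + / + + w.
The two rarest classes, ct + + and + cv w, are the double crossovers. Comparing them with the parentals, only the cv allele has switched, so cv is the middle locus and the order is w – cv – ct.
w–cv: (118 + 4)/1000 = 0.1220; cv–ct: (59 + 4)/1000 = 0.0630.
Expected DCO frequency = 0.1220 × 0.0630 ≈ 0.00769; observed = 4/1000 ≈ 0.00400.
Coefficient of coincidence = 0.00400/0.00769 ≈ 0.520; interference = 1 − 0.520 = 0.480.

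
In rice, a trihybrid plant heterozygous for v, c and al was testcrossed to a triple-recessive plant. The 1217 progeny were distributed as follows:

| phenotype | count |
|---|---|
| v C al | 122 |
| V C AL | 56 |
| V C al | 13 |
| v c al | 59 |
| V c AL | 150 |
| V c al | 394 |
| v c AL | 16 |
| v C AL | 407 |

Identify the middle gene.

The two most frequent reciprocal classes, V c al and v C AL, are the parental types, so the F1 was V c al / v C AL.
The two rarest classes, V C al and v c AL, are the double crossovers. Comparing them with the parentals, only the c allele has switched, so c is the middle locus and the order is al – c – v.

c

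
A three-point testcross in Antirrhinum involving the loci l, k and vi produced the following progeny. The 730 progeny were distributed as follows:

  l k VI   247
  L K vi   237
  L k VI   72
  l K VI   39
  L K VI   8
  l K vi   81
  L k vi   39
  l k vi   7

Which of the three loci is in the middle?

The two most frequent reciprocal classes, L K vi and l k VI, are the parental types, so the F1 was L K vi / l k VI.
The two rarest classes, L K VI and l k vi, are the double crossovers. Comparing them with the parentals, only the vi allele has switched, so vi is the middle locus and the order is k – vi – l.

vi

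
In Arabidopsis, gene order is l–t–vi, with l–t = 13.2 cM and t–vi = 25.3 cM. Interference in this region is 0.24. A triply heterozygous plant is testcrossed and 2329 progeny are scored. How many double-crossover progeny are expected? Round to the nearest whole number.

Map distances give recombination frequencies of 0.132 and 0.253 for the two intervals.
With interference 0.24 (so coincidence = 0.76), expected double-crossover frequency = 0.132 × 0.253 × 0.76 = 0.02538.
Expected number = 0.02538 × 2329 = 59.11 ≈ 59.

59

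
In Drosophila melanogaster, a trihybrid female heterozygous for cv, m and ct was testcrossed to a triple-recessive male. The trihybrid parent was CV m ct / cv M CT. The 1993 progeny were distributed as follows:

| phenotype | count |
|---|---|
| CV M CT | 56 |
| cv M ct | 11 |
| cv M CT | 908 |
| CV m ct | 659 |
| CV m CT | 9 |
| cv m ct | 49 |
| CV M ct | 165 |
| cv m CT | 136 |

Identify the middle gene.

ct

The two rarest classes, CV m CT and cv M ct, are the double crossovers. Comparing them with the parentals, only the ct allele has switched, so ct is the middle locus and the order is cv – ct – m.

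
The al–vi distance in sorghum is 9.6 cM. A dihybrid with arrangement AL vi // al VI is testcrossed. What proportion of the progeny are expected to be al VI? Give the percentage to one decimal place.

45.2%

A map distance of 9.6 cM corresponds to a recombination frequency of 0.096.
The F1 is AL vi / al VI, so al VI is a parental gamete class with expected frequency (1 − r)/2 = 0.904/2 = 0.4520.
That is 0.4520 = 45.2% of the progeny.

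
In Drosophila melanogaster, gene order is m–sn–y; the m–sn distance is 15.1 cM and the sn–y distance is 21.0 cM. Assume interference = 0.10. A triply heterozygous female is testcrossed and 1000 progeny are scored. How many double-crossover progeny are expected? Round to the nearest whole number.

29

Map distances give recombination frequencies of 0.151 and 0.210 for the two intervals.
With interference 0.10 (so coincidence = 0.90), expected double-crossover frequency = 0.151 × 0.210 × 0.90 = 0.02854.
Expected number = 0.02854 × 1000 = 28.54 ≈ 29.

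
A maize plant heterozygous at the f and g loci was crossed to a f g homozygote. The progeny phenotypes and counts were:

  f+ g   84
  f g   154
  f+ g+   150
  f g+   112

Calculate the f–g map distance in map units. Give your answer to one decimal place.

39.2 map units

The two most frequent classes, f+ g+ (150) and f g (154), are the parental types, so the F1 was f+ g+ / f g.
The recombinant classes are f+ g and f g+: 84 + 112 = 196.
Recombination frequency = 196/500 = 0.3920 ≈ 39.2%, i.e. 39.2 map units.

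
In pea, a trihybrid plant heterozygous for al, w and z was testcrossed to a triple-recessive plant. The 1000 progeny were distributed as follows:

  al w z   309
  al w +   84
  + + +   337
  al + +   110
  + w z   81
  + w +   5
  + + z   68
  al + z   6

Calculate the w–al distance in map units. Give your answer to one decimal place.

20.2 map units

The two most frequent reciprocal classes, al w z and + + +, are the parental types, so the F1 was al w z / + + +.
The two rarest classes, al + z and + w +, are the double crossovers. Comparing them with the parentals, only the w allele has switched, so w is the middle locus and the order is z – w – al.
Crossovers in the w–al interval produce the single-crossover classes + w z and al + + (81 + 110 = 191) plus the double crossovers (11).
RF(w–al) = (191 + 11) / 1000 = 202/1000 = 0.2020 → 20.2 map units.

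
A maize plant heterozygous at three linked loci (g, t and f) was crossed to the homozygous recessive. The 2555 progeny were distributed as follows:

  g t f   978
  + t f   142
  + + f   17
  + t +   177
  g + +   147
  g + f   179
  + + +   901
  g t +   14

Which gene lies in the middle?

f

The two most frequent reciprocal classes, + + + and g t f, are the parental types, so the F1 was + + + / g t f.
The two rarest classes, + + f and g t +, are the double crossovers. Comparing them with the parentals, only the f allele has switched, so f is the middle locus and the order is g – f – t.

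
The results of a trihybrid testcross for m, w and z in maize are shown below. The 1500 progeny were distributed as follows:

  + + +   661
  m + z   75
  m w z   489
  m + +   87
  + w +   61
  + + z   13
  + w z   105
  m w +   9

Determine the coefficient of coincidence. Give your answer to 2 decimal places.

0.98

The two most frequent reciprocal classes, m w z and + + +, are the parental types, so the F1 was m w z / + + +.
The two rarest classes, m w + and + + z, are the double crossovers. Comparing them with the parentals, only the z allele has switched, so z is the middle locus and the order is m – z – w.
m–z: (192 + 22)/1500 = 0.1427; z–w: (136 + 22)/1500 = 0.1053.
Expected DCO frequency = 0.1427 × 0.1053 ≈ 0.01503; observed = 22/1500 ≈ 0.01467.
Coefficient of coincidence = 0.01467/0.01503 ≈ 0.98.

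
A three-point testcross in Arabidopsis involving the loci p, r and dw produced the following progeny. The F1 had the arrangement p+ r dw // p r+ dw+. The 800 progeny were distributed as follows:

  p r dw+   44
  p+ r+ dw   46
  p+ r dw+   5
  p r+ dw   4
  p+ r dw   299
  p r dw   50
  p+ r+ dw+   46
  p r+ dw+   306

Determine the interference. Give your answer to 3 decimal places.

The two rarest classes, p+ r dw+ and p r+ dw, are the double crossovers. Comparing them with the parentals, only the dw allele has switched, so dw is the middle locus and the order is r – dw – p.
r–dw: (90 + 9)/800 = 0.1237; dw–p: (96 + 9)/800 = 0.1313.
Expected DCO frequency = 0.1237 × 0.1313 ≈ 0.01624; observed = 9/800 ≈ 0.01125.
Coefficient of coincidence = 0.01125/0.01624 ≈ 0.693; interference = 1 − 0.693 = 0.307.

0.307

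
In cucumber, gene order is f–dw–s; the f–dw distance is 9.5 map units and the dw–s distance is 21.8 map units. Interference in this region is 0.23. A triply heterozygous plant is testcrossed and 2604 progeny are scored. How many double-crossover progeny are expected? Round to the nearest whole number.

42

Map distances give recombination frequencies of 0.095 and 0.218 for the two intervals.
With interference 0.23 (so coincidence = 0.77), expected double-crossover frequency = 0.095 × 0.218 × 0.77 = 0.01595.
Expected number = 0.01595 × 2604 = 41.53 ≈ 42.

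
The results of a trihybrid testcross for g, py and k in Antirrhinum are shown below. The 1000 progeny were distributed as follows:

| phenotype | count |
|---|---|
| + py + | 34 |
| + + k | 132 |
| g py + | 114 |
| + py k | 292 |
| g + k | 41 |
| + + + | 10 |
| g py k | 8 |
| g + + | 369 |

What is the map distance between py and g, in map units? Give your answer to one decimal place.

26.4 map units

The two most frequent reciprocal classes, + py k and g + +, are the parental types, so the F1 was + py k / g + +.
The two rarest classes, g py k and + + +, are the double crossovers. Comparing them with the parentals, only the g allele has switched, so g is the middle locus and the order is k – g – py.
Crossovers in the g–py interval produce the single-crossover classes + + k and g py + (132 + 114 = 246) plus the double crossovers (18).
RF(g–py) = (246 + 18) / 1000 = 264/1000 = 0.2640 → 26.4 map units.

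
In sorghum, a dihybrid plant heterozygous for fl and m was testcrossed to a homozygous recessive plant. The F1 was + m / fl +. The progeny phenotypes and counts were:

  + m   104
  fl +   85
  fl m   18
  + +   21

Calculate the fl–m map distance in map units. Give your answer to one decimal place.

The recombinant classes are + + and fl m: 21 + 18 = 39.
Recombination frequency = 39/228 = 0.1711 ≈ 17.1%, i.e. 17.1 map units.

17.1 map units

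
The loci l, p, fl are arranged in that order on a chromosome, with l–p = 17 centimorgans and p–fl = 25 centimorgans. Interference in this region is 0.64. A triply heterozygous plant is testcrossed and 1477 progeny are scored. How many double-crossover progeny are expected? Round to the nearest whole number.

Map distances give recombination frequencies of 0.170 and 0.250 for the two intervals.
With interference 0.64 (so coincidence = 0.36), expected double-crossover frequency = 0.170 × 0.250 × 0.36 = 0.01530.
Expected number = 0.01530 × 1477 = 22.60 ≈ 23.

23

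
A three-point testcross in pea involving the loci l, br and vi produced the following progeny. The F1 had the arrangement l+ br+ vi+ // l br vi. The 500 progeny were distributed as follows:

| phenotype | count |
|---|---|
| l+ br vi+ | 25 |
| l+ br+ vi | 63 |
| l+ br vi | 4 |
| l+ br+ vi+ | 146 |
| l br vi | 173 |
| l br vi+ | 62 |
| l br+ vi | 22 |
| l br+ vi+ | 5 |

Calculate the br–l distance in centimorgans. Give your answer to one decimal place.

The two rarest classes, l br+ vi+ and l+ br vi, are the double crossovers. Comparing them with the parentals, only the l allele has switched, so l is the middle locus and the order is br – l – vi.
Crossovers in the br–l interval produce the single-crossover classes l+ br vi+ and l br+ vi (25 + 22 = 47) plus the double crossovers (9).
RF(br–l) = (47 + 9) / 500 = 56/500 = 0.1120 → 11.2 centimorgans.

11.2 centimorgans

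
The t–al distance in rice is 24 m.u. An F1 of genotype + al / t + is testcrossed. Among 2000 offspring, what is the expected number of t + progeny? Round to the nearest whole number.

760

A map distance of 24 m.u. corresponds to a recombination frequency of 0.240.
The F1 is + al / t +, so t + is a parental gamete class with expected frequency (1 − r)/2 = 0.760/2 = 0.3800.
Expected number = 0.3800 × 2000 = 760.00 ≈ 760.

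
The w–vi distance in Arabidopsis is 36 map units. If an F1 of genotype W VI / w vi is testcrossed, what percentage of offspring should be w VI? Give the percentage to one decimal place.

A map distance of 36 map units corresponds to a recombination frequency of 0.360.
The F1 is W VI / w vi, so w VI is a recombinant gamete class with expected frequency r/2 = 0.360/2 = 0.1800.
That is 0.1800 = 18.0% of the progeny.

18.0%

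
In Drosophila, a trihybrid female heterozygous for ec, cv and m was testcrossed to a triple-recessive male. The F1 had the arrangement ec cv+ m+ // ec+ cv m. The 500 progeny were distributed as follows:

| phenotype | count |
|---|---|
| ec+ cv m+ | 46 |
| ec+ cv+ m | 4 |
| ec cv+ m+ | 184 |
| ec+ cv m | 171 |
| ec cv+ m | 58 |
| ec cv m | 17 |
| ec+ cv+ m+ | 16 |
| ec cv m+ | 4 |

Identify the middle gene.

cv

The two rarest classes, ec cv m+ and ec+ cv+ m, are the double crossovers. Comparing them with the parentals, only the cv allele has switched, so cv is the middle locus and the order is m – cv – ec.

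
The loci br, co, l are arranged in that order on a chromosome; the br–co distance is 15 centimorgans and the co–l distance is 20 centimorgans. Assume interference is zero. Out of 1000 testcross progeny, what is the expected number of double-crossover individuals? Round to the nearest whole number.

Map distances give recombination frequencies of 0.150 and 0.200 for the two intervals.
With no interference, expected double-crossover frequency = 0.150 × 0.200 = 0.03000.
Expected number = 0.03000 × 1000 = 30.00 ≈ 30.

30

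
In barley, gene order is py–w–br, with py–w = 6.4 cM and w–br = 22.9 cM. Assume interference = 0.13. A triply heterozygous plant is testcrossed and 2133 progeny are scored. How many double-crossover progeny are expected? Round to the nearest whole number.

27

Map distances give recombination frequencies of 0.064 and 0.229 for the two intervals.
With interference 0.13 (so coincidence = 0.87), expected double-crossover frequency = 0.064 × 0.229 × 0.87 = 0.01275.
Expected number = 0.01275 × 2133 = 27.20 ≈ 27.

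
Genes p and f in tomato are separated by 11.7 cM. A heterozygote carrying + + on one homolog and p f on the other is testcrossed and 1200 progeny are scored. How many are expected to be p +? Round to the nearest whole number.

A map distance of 11.7 cM corresponds to a recombination frequency of 0.117.
The F1 is + + / p f, so p + is a recombinant gamete class with expected frequency r/2 = 0.117/2 = 0.0585.
Expected number = 0.0585 × 1200 = 70.20 ≈ 70.

70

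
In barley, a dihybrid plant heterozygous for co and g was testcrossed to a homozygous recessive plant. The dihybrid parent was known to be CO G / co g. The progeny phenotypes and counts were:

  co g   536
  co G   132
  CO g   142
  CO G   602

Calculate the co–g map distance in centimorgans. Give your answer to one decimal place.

19.4 centimorgans

The recombinant classes are CO g and co G: 142 + 132 = 274.
Recombination frequency = 274/1412 = 0.1941 ≈ 19.4%, i.e. 19.4 centimorgans.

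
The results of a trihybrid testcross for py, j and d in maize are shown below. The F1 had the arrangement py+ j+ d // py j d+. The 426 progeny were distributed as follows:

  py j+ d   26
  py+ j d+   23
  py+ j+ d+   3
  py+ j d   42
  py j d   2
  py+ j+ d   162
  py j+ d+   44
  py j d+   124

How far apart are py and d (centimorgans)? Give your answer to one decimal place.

12.7 centimorgans

The two rarest classes, py+ j+ d+ and py j d, are the double crossovers. Comparing them with the parentals, only the d allele has switched, so d is the middle locus and the order is py – d – j.
Crossovers in the py–d interval produce the single-crossover classes py j+ d and py+ j d+ (26 + 23 = 49) plus the double crossovers (5).
RF(py–d) = (49 + 5) / 426 = 54/426 = 0.1268 → 12.7 centimorgans.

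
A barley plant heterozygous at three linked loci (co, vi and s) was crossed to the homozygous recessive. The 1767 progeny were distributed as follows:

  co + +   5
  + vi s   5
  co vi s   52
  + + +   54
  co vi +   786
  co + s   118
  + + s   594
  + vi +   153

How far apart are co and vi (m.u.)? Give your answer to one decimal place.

15.9 m.u.

The two most frequent reciprocal classes, co vi + and + + s, are the parental types, so the F1 was co vi + / + + s.
The two rarest classes, co + + and + vi s, are the double crossovers. Comparing them with the parentals, only the vi allele has switched, so vi is the middle locus and the order is co – vi – s.
Crossovers in the co–vi interval produce the single-crossover classes + vi + and co + s (153 + 118 = 271) plus the double crossovers (10).
RF(co–vi) = (271 + 10) / 1767 = 281/1767 = 0.1590 → 15.9 m.u.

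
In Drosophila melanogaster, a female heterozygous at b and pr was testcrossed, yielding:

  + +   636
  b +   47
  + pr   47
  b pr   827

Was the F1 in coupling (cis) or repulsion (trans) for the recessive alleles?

cis

The two most frequent classes are + + (636) and b pr (827); these are the parental (non-recombinant) types.
So the F1 carried + + on one chromosome and b pr on the other — the recessive alleles are on the same chromosome (cis / coupling).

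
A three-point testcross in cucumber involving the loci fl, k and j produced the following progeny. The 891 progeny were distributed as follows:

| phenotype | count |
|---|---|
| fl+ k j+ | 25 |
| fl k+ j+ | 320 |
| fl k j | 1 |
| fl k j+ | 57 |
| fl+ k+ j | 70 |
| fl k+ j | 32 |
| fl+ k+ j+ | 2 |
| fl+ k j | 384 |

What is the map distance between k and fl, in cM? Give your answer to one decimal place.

14.6 cM

The two most frequent reciprocal classes, fl+ k j and fl k+ j+, are the parental types, so the F1 was fl+ k j / fl k+ j+.
The two rarest classes, fl k j and fl+ k+ j+, are the double crossovers. Comparing them with the parentals, only the fl allele has switched, so fl is the middle locus and the order is k – fl – j.
Crossovers in the k–fl interval produce the single-crossover classes fl+ k+ j and fl k j+ (70 + 57 = 127) plus the double crossovers (3).
RF(k–fl) = (127 + 3) / 891 = 130/891 = 0.1459 → 14.6 cM.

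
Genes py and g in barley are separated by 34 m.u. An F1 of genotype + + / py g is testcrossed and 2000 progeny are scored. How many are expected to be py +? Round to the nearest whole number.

340

A map distance of 34 m.u. corresponds to a recombination frequency of 0.340.
The F1 is + + / py g, so py + is a recombinant gamete class with expected frequency r/2 = 0.340/2 = 0.1700.
Expected number = 0.1700 × 2000 = 340.00 ≈ 340.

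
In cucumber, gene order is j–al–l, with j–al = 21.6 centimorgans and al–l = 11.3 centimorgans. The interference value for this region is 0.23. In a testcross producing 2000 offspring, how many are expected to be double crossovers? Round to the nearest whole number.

38

Map distances give recombination frequencies of 0.216 and 0.113 for the two intervals.
With interference 0.23 (so coincidence = 0.77), expected double-crossover frequency = 0.216 × 0.113 × 0.77 = 0.01879.
Expected number = 0.01879 × 2000 = 37.59 ≈ 38.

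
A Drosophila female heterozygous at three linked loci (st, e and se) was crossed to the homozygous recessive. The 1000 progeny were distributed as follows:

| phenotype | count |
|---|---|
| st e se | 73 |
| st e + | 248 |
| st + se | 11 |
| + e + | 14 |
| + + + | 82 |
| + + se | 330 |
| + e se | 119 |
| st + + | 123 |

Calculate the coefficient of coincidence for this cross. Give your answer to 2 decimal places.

The two most frequent reciprocal classes, st e + and + + se, are the parental types, so the F1 was st e + / + + se.
The two rarest classes, + e + and st + se, are the double crossovers. Comparing them with the parentals, only the st allele has switched, so st is the middle locus and the order is se – st – e.
se–st: (155 + 25)/1000 = 0.1800; st–e: (242 + 25)/1000 = 0.2670.
Expected DCO frequency = 0.1800 × 0.2670 ≈ 0.04806; observed = 25/1000 ≈ 0.02500.
Coefficient of coincidence = 0.02500/0.04806 ≈ 0.52.

0.52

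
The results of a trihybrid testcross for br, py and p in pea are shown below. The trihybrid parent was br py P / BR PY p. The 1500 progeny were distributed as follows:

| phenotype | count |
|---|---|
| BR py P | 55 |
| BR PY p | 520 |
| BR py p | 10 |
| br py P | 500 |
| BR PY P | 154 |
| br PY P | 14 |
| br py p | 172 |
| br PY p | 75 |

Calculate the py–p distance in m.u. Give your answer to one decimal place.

The two rarest classes, br PY P and BR py p, are the double crossovers. Comparing them with the parentals, only the py allele has switched, so py is the middle locus and the order is p – py – br.
Crossovers in the p–py interval produce the single-crossover classes br py p and BR PY P (172 + 154 = 326) plus the double crossovers (24).
RF(p–py) = (326 + 24) / 1500 = 350/1500 = 0.2333 → 23.3 m.u.

23.3 m.u.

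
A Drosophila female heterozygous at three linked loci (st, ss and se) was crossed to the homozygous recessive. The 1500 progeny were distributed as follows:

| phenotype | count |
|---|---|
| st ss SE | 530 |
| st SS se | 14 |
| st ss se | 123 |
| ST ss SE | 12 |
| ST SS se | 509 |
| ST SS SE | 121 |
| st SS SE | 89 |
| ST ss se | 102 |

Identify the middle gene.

st

The two most frequent reciprocal classes, ST SS se and st ss SE, are the parental types, so the F1 was ST SS se / st ss SE.
The two rarest classes, st SS se and ST ss SE, are the double crossovers. Comparing them with the parentals, only the st allele has switched, so st is the middle locus and the order is ss – st – se.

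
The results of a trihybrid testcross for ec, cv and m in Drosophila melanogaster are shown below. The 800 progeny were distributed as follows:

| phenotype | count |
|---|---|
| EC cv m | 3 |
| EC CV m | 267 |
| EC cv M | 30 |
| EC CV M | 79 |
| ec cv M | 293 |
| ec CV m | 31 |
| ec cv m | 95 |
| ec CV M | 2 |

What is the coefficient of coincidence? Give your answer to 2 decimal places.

0.34

The two most frequent reciprocal classes, EC CV m and ec cv M, are the parental types, so the F1 was EC CV m / ec cv M.
The two rarest classes, EC cv m and ec CV M, are the double crossovers. Comparing them with the parentals, only the cv allele has switched, so cv is the middle locus and the order is ec – cv – m.
ec–cv: (61 + 5)/800 = 0.0825; cv–m: (174 + 5)/800 = 0.2238.
Expected DCO frequency = 0.0825 × 0.2238 ≈ 0.01846; observed = 5/800 ≈ 0.00625.
Coefficient of coincidence = 0.00625/0.01846 ≈ 0.34.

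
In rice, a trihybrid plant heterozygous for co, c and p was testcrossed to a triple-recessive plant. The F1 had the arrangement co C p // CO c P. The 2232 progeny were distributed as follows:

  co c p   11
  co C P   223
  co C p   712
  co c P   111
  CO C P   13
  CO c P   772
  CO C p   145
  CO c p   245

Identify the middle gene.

c

The two rarest classes, co c p and CO C P, are the double crossovers. Comparing them with the parentals, only the c allele has switched, so c is the middle locus and the order is co – c – p.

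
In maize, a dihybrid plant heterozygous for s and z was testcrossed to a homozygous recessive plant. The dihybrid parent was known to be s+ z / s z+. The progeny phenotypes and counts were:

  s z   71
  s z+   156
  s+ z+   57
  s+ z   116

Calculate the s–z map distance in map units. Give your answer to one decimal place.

The recombinant classes are s+ z+ and s z: 57 + 71 = 128.
Recombination frequency = 128/400 = 0.3200 ≈ 32.0%, i.e. 32.0 map units.

32.0 map units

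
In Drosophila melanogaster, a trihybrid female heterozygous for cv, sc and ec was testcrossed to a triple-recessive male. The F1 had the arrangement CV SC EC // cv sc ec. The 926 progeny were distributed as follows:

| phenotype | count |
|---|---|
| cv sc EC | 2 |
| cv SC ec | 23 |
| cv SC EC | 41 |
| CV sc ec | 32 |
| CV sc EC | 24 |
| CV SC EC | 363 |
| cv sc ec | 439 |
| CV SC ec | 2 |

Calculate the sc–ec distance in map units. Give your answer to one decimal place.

The two rarest classes, CV SC ec and cv sc EC, are the double crossovers. Comparing them with the parentals, only the ec allele has switched, so ec is the middle locus and the order is sc – ec – cv.
Crossovers in the sc–ec interval produce the single-crossover classes CV sc EC and cv SC ec (24 + 23 = 47) plus the double crossovers (4).
RF(sc–ec) = (47 + 4) / 926 = 51/926 = 0.0551 → 5.5 map units.

5.5 map units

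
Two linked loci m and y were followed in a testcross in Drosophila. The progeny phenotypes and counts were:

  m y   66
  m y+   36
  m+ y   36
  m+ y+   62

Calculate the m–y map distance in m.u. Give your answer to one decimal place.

36.0 m.u.

The two most frequent classes, m+ y+ (62) and m y (66), are the parental types, so the F1 was m+ y+ / m y.
The recombinant classes are m+ y and m y+: 36 + 36 = 72.
Recombination frequency = 72/200 = 0.3600 ≈ 36.0%, i.e. 36.0 m.u.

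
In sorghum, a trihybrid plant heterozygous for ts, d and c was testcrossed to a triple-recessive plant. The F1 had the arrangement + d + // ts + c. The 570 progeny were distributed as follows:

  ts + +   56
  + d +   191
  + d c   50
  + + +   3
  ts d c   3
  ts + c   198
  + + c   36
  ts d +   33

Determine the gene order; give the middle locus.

d

The two rarest classes, + + + and ts d c, are the double crossovers. Comparing them with the parentals, only the d allele has switched, so d is the middle locus and the order is c – d – ts.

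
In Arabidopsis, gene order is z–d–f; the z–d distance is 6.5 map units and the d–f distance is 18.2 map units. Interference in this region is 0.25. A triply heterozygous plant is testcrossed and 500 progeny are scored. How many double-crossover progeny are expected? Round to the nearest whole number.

Map distances give recombination frequencies of 0.065 and 0.182 for the two intervals.
With interference 0.25 (so coincidence = 0.75), expected double-crossover frequency = 0.065 × 0.182 × 0.75 = 0.00887.
Expected number = 0.00887 × 500 = 4.44 ≈ 4.

4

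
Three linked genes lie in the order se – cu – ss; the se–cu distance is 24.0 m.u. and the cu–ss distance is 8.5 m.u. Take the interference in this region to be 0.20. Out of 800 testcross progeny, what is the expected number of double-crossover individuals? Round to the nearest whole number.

13

Map distances give recombination frequencies of 0.240 and 0.085 for the two intervals.
With interference 0.20 (so coincidence = 0.80), expected double-crossover frequency = 0.240 × 0.085 × 0.80 = 0.01632.
Expected number = 0.01632 × 800 = 13.06 ≈ 13.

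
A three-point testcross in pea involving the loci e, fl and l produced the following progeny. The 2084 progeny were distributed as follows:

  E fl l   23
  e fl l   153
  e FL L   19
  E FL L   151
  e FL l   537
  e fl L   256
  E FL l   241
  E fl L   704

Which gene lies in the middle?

l

The two most frequent reciprocal classes, E fl L and e FL l, are the parental types, so the F1 was E fl L / e FL l.
The two rarest classes, E fl l and e FL L, are the double crossovers. Comparing them with the parentals, only the l allele has switched, so l is the middle locus and the order is e – l – fl.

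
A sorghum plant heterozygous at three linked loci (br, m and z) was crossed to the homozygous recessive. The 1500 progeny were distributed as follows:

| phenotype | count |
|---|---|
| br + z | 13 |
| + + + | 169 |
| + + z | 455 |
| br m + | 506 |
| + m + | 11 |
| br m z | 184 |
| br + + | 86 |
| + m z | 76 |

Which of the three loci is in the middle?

br

The two most frequent reciprocal classes, br m + and + + z, are the parental types, so the F1 was br m + / + + z.
The two rarest classes, + m + and br + z, are the double crossovers. Comparing them with the parentals, only the br allele has switched, so br is the middle locus and the order is m – br – z.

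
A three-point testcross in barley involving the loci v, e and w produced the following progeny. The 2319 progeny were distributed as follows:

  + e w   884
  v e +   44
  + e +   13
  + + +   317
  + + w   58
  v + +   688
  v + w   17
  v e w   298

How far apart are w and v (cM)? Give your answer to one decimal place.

27.8 cM

The two most frequent reciprocal classes, v + + and + e w, are the parental types, so the F1 was v + + / + e w.
The two rarest classes, v + w and + e +, are the double crossovers. Comparing them with the parentals, only the w allele has switched, so w is the middle locus and the order is v – w – e.
Crossovers in the v–w interval produce the single-crossover classes + + + and v e w (317 + 298 = 615) plus the double crossovers (30).
RF(v–w) = (615 + 30) / 2319 = 645/2319 = 0.2781 → 27.8 cM.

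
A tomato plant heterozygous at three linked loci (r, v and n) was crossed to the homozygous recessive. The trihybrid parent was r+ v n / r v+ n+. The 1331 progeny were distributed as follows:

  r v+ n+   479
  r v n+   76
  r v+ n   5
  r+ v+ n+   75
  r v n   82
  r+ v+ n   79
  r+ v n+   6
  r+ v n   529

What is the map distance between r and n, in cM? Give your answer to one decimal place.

12.6 cM

The two rarest classes, r+ v n+ and r v+ n, are the double crossovers. Comparing them with the parentals, only the n allele has switched, so n is the middle locus and the order is r – n – v.
Crossovers in the r–n interval produce the single-crossover classes r v n and r+ v+ n+ (82 + 75 = 157) plus the double crossovers (11).
RF(r–n) = (157 + 11) / 1331 = 168/1331 = 0.1262 → 12.6 cM.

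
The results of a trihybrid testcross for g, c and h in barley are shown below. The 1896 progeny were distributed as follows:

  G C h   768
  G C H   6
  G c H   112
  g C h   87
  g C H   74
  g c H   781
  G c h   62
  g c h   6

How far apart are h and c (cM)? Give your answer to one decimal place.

The two most frequent reciprocal classes, g c H and G C h, are the parental types, so the F1 was g c H / G C h.
The two rarest classes, g c h and G C H, are the double crossovers. Comparing them with the parentals, only the h allele has switched, so h is the middle locus and the order is c – h – g.
Crossovers in the c–h interval produce the single-crossover classes g C H and G c h (74 + 62 = 136) plus the double crossovers (12).
RF(c–h) = (136 + 12) / 1896 = 148/1896 = 0.0781 → 7.8 cM.

7.8 cM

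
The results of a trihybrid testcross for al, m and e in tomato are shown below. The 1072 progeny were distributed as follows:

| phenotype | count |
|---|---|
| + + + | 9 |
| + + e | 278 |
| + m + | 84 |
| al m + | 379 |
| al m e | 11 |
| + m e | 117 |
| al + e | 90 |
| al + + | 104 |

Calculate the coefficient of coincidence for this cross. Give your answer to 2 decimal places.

The two most frequent reciprocal classes, al m + and + + e, are the parental types, so the F1 was al m + / + + e.
The two rarest classes, al m e and + + +, are the double crossovers. Comparing them with the parentals, only the e allele has switched, so e is the middle locus and the order is al – e – m.
al–e: (174 + 20)/1072 = 0.1810; e–m: (221 + 20)/1072 = 0.2248.
Expected DCO frequency = 0.1810 × 0.2248 ≈ 0.04069; observed = 20/1072 ≈ 0.01866.
Coefficient of coincidence = 0.01866/0.04069 ≈ 0.46.

0.46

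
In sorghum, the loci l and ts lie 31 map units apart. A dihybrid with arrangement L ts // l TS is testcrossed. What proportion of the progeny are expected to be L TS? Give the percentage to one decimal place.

15.5%

A map distance of 31 map units corresponds to a recombination frequency of 0.310.
The F1 is L ts / l TS, so L TS is a recombinant gamete class with expected frequency r/2 = 0.310/2 = 0.1550.
That is 0.1550 = 15.5% of the progeny.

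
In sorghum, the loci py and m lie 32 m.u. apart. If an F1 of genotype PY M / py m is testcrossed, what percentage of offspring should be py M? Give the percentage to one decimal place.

A map distance of 32 m.u. corresponds to a recombination frequency of 0.320.
The F1 is PY M / py m, so py M is a recombinant gamete class with expected frequency r/2 = 0.320/2 = 0.1600.
That is 0.1600 = 16.0% of the progeny.

16.0%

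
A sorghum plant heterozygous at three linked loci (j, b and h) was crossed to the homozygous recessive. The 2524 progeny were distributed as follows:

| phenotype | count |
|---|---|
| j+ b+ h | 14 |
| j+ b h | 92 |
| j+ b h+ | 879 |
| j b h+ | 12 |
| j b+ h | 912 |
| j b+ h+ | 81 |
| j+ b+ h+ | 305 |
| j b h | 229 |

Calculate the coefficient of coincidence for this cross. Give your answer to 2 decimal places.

0.59

The two most frequent reciprocal classes, j b+ h and j+ b h+, are the parental types, so the F1 was j b+ h / j+ b h+.
The two rarest classes, j+ b+ h and j b h+, are the double crossovers. Comparing them with the parentals, only the j allele has switched, so j is the middle locus and the order is h – j – b.
h–j: (173 + 26)/2524 = 0.0788; j–b: (534 + 26)/2524 = 0.2219.
Expected DCO frequency = 0.0788 × 0.2219 ≈ 0.01749; observed = 26/2524 ≈ 0.01030.
Coefficient of coincidence = 0.01030/0.01749 ≈ 0.59.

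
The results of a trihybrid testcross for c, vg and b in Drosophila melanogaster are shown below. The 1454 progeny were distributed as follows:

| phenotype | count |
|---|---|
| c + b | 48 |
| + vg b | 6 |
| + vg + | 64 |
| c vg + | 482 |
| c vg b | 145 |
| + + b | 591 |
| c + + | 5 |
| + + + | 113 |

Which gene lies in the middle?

The two most frequent reciprocal classes, c vg + and + + b, are the parental types, so the F1 was c vg + / + + b.
The two rarest classes, c + + and + vg b, are the double crossovers. Comparing them with the parentals, only the vg allele has switched, so vg is the middle locus and the order is c – vg – b.

vg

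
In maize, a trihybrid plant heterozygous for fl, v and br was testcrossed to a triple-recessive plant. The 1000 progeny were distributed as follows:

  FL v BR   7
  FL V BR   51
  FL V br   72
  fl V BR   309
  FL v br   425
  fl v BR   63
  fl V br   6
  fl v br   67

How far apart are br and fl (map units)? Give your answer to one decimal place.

13.1 map units

The two most frequent reciprocal classes, FL v br and fl V BR, are the parental types, so the F1 was FL v br / fl V BR.
The two rarest classes, FL v BR and fl V br, are the double crossovers. Comparing them with the parentals, only the br allele has switched, so br is the middle locus and the order is fl – br – v.
Crossovers in the fl–br interval produce the single-crossover classes fl v br and FL V BR (67 + 51 = 118) plus the double crossovers (13).
RF(fl–br) = (118 + 13) / 1000 = 131/1000 = 0.1310 → 13.1 map units.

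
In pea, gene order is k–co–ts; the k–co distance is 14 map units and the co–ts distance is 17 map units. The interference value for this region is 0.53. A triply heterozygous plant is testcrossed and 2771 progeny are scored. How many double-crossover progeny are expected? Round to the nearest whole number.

31

Map distances give recombination frequencies of 0.140 and 0.170 for the two intervals.
With interference 0.53 (so coincidence = 0.47), expected double-crossover frequency = 0.140 × 0.170 × 0.47 = 0.01119.
Expected number = 0.01119 × 2771 = 31.00 ≈ 31.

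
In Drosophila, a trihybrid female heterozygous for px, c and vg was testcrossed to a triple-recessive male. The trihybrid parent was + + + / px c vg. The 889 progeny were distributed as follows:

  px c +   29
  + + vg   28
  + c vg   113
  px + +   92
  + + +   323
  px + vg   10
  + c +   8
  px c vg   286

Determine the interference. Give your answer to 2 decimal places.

0.04

The two rarest classes, + c + and px + vg, are the double crossovers. Comparing them with the parentals, only the c allele has switched, so c is the middle locus and the order is vg – c – px.
vg–c: (57 + 18)/889 = 0.0844; c–px: (205 + 18)/889 = 0.2508.
Expected DCO frequency = 0.0844 × 0.2508 ≈ 0.02117; observed = 18/889 ≈ 0.02025.
Coefficient of coincidence = 0.02025/0.02117 ≈ 0.96; interference = 1 − 0.96 = 0.04.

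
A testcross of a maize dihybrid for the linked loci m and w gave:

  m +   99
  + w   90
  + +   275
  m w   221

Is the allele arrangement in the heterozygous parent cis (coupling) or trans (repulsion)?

The two most frequent classes are + + (275) and m w (221); these are the parental (non-recombinant) types.
So the F1 carried + + on one chromosome and m w on the other — the recessive alleles are on the same chromosome (cis / coupling).

cis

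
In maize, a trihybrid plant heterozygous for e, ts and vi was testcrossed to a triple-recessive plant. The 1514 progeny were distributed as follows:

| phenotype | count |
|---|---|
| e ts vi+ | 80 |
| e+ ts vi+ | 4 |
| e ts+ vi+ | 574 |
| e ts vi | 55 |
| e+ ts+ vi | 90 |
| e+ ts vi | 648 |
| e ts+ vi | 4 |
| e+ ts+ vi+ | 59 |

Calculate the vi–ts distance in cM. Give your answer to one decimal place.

11.8 cM

The two most frequent reciprocal classes, e+ ts vi and e ts+ vi+, are the parental types, so the F1 was e+ ts vi / e ts+ vi+.
The two rarest classes, e+ ts vi+ and e ts+ vi, are the double crossovers. Comparing them with the parentals, only the vi allele has switched, so vi is the middle locus and the order is e – vi – ts.
Crossovers in the vi–ts interval produce the single-crossover classes e+ ts+ vi and e ts vi+ (90 + 80 = 170) plus the double crossovers (8).
RF(vi–ts) = (170 + 8) / 1514 = 178/1514 = 0.1176 → 11.8 cM.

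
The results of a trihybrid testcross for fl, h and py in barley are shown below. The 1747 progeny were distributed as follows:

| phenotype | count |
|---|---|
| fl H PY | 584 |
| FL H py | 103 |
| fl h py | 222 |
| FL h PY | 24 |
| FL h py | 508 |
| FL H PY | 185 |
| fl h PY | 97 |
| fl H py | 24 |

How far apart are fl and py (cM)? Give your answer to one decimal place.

The two most frequent reciprocal classes, FL h py and fl H PY, are the parental types, so the F1 was FL h py / fl H PY.
The two rarest classes, FL h PY and fl H py, are the double crossovers. Comparing them with the parentals, only the py allele has switched, so py is the middle locus and the order is h – py – fl.
Crossovers in the py–fl interval produce the single-crossover classes fl h py and FL H PY (222 + 185 = 407) plus the double crossovers (48).
RF(py–fl) = (407 + 48) / 1747 = 455/1747 = 0.2604 → 26.0 cM.

26.0 cM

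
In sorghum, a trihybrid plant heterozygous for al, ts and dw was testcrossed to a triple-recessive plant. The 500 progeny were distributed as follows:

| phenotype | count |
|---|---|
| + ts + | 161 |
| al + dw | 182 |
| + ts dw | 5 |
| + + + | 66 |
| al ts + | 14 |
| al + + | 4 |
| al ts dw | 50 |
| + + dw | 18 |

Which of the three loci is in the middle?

dw

The two most frequent reciprocal classes, + ts + and al + dw, are the parental types, so the F1 was + ts + / al + dw.
The two rarest classes, + ts dw and al + +, are the double crossovers. Comparing them with the parentals, only the dw allele has switched, so dw is the middle locus and the order is ts – dw – al.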